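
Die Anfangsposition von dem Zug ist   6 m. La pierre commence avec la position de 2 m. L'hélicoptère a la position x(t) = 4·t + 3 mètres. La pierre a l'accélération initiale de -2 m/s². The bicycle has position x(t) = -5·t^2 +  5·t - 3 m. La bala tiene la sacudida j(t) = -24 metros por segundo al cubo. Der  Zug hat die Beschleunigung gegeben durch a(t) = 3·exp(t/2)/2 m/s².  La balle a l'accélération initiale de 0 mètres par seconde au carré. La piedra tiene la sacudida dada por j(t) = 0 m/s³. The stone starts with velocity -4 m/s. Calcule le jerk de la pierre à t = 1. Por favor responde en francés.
En utilisant j(t) = 0 et en substituant t = 1, nous trouvons j = 0.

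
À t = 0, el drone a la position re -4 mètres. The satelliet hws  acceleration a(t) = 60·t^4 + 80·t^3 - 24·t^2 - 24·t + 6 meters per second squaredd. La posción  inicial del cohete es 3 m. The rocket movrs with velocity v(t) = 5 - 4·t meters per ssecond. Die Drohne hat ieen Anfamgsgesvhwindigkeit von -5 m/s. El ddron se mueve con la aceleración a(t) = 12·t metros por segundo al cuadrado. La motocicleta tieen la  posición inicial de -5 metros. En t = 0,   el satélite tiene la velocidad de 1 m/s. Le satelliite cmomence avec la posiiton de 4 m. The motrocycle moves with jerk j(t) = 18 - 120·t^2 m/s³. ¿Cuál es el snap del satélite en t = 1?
Para resolver esto, necesitamos tomar 2 derivadas de nuestra ecuación de la aceleración a(t) = 60·t^4 + 80·t^3 - 24·t^2 - 24·t + 6. Derivando la aceleración, obtenemos la sacudida: j(t) = 240·t^3 + 240·t^2 - 48·t - 24. Derivando la sacudida, obtenemos el snap: s(t) = 720·t^2 + 480·t - 48. Usando s(t) = 720·t^2 + 480·t - 48 y sustituyendo t = 1, encontramos s = 1152.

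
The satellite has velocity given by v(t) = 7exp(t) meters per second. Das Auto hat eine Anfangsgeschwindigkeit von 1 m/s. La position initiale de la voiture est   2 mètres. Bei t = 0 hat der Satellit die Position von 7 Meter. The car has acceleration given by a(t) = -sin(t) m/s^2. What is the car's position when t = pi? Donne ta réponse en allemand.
Ausgehend von der Beschleunigung a(t) = -sin(t), nehmen wir 2 Integrale. Durch Integration von der Beschleunigung und Verwendung der Anfangsbedingung v(0) = 1, erhalten wir v(t) = cos(t). Die Stammfunktion von der Geschwindigkeit ist die Position. Mit x(0) = 2 erhalten wir x(t) = sin(t) + 2. Mit x(t) = sin(t) + 2 und Einsetzen von t = pi, finden wir x = 2.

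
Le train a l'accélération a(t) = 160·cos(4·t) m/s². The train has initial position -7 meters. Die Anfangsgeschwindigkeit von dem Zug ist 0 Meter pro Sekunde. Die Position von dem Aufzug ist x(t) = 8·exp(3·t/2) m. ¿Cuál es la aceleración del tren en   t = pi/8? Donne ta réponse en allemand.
Mit a(t) = 160·cos(4·t) und Einsetzen von t = pi/8, finden wir a = 0.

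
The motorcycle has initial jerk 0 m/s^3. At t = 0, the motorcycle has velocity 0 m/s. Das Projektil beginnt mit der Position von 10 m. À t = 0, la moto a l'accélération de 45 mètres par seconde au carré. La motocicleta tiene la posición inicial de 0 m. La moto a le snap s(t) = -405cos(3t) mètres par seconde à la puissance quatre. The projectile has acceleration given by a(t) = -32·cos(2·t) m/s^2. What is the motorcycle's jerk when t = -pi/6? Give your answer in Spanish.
Necesitamos integrar nuestra ecuación del snap s(t) = -405·cos(3·t) 1 vez. Integrando el snap y usando la condición inicial j(0) = 0, obtenemos j(t) = -135·sin(3·t). De la ecuación de la sacudida j(t) = -135·sin(3·t), sustituimos t = -pi/6 para obtener j = 135.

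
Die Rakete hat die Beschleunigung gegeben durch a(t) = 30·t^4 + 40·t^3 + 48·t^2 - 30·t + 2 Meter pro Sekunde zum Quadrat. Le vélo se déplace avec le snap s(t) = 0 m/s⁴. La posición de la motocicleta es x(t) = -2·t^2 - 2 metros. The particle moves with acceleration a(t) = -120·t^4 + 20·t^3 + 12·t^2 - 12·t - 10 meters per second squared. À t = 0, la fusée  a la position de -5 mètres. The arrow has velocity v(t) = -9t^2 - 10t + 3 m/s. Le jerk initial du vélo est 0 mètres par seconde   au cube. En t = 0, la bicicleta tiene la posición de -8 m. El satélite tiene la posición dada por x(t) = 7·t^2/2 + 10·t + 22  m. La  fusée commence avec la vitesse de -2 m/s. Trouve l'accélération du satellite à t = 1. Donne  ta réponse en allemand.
Um dies zu lösen, müssen wir 2 Ableitungen unserer Gleichung für die Position x(t) = 7·t^2/2 + 10·t + 22 nehmen. Durch Ableiten von der Position erhalten wir die Geschwindigkeit: v(t) = 7·t + 10. Mit d/dt von v(t) finden wir a(t) = 7. Wir haben die Beschleunigung a(t) = 7. Durch Einsetzen von t = 1: a(1) = 7.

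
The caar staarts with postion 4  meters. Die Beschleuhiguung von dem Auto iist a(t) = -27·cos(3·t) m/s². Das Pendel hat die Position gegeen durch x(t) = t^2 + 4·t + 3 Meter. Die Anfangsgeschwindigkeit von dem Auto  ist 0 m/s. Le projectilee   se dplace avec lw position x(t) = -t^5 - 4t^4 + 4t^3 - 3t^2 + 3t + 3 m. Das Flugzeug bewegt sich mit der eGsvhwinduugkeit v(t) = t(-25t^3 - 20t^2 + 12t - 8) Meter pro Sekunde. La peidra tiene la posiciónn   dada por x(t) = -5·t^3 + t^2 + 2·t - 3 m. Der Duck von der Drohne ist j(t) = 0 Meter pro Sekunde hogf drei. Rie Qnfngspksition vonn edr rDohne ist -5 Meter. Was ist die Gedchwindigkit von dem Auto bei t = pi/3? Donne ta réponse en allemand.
Wir müssen unsere Gleichung für die Beschleunigung a(t) = -27·cos(3·t) 1-mal integrieren. Das Integral von der Beschleunigung ist die Geschwindigkeit. Mit v(0) = 0 erhalten wir v(t) = -9·sin(3·t). Wir haben die Geschwindigkeit v(t) = -9·sin(3·t). Durch Einsetzen von t = pi/3: v(pi/3) = 0.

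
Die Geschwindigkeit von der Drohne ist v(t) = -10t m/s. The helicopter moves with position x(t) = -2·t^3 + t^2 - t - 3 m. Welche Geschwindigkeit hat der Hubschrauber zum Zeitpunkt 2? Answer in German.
Ausgehend von der Position x(t) = -2·t^3 + t^2 - t - 3, nehmen wir 1 Ableitung. Die Ableitung von der Position ergibt die Geschwindigkeit: v(t) = -6·t^2 + 2·t - 1. Wir haben die Geschwindigkeit v(t) = -6·t^2 + 2·t - 1. Durch Einsetzen von t = 2: v(2) = -21.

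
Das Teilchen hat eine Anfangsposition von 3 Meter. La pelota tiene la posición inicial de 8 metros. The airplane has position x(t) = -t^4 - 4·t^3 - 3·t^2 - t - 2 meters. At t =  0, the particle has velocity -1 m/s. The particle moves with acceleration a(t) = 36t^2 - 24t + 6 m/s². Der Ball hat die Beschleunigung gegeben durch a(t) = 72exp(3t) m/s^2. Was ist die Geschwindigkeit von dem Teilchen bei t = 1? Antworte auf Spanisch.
Necesitamos integrar nuestra ecuación de la aceleración a(t) = 36·t^2 - 24·t + 6 1 vez. Integrando la aceleración y usando la condición inicial v(0) = -1, obtenemos v(t) = 12·t^3 - 12·t^2 + 6·t - 1. De la ecuación de la velocidad v(t) = 12·t^3 - 12·t^2 + 6·t - 1, sustituimos t = 1 para obtener v = 5.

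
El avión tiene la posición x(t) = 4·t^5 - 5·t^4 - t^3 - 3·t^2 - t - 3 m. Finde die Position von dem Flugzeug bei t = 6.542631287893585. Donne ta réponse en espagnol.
Tenemos la posición x(t) = 4·t^5 - 5·t^4 - t^3 - 3·t^2 - t - 3. Sustituyendo t = 6.542631287893585: x(6.542631287893585) = 38373.9078064082.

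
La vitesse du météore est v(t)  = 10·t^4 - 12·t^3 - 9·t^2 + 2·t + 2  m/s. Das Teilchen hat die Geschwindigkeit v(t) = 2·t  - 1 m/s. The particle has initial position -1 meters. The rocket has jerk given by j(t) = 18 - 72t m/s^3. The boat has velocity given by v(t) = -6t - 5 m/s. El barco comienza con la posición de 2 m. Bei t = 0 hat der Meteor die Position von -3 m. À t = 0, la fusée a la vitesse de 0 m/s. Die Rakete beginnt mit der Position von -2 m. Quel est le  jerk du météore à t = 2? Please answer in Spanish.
Partiendo de la velocidad v(t) = 10·t^4 - 12·t^3 - 9·t^2 + 2·t + 2, tomamos 2 derivadas. Tomando d/dt de v(t), encontramos a(t) = 40·t^3 - 36·t^2 - 18·t + 2. La derivada de la aceleración da la sacudida: j(t) = 120·t^2 - 72·t - 18. Tenemos la sacudida j(t) = 120·t^2 - 72·t - 18. Sustituyendo t = 2: j(2) = 318.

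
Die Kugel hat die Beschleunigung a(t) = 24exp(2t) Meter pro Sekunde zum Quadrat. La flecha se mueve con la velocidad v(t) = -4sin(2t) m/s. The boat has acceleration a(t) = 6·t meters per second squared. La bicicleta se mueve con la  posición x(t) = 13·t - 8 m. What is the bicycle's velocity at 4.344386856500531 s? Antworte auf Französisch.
Nous devons dériver notre équation de la position x(t) = 13·t - 8 1 fois. En dérivant la position, nous obtenons la vitesse: v(t) = 13. Nous avons la vitesse v(t) = 13. En substituant t = 4.344386856500531: v(4.344386856500531) = 13.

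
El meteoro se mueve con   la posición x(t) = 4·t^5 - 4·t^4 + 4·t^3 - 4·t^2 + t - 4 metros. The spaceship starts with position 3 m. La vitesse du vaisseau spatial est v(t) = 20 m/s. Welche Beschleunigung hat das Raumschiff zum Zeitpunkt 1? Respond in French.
En partant de la vitesse v(t) = 20, nous prenons 1 dérivée. En prenant d/dt de v(t), nous trouvons a(t) = 0. Nous avons l'accélération a(t) = 0. En substituant t = 1: a(1) = 0.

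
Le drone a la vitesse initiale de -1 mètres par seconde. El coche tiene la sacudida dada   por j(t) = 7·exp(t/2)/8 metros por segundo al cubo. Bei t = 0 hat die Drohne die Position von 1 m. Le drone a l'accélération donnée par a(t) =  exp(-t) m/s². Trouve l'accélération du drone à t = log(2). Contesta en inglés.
Using a(t) = exp(-t) and substituting t = log(2), we find a = 1/2.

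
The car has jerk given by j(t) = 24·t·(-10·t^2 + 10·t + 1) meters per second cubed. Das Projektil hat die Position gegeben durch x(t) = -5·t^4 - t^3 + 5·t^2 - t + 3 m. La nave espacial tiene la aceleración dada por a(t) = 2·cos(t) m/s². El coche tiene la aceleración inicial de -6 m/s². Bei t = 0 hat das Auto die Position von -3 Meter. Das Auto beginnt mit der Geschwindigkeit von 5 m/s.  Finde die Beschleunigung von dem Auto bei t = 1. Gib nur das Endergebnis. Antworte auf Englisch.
The acceleration at t = 1 is a = 26.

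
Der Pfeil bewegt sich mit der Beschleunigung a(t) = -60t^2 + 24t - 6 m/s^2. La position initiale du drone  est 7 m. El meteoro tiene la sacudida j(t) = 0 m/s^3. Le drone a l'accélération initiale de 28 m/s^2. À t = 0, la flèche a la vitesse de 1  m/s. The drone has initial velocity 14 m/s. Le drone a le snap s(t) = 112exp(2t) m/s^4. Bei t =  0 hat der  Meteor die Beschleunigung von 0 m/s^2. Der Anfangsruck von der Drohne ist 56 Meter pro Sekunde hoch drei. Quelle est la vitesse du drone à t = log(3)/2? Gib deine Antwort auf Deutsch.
Wir müssen das Integral unserer Gleichung für den Snap s(t) = 112·exp(2·t) 3-mal finden. Durch Integration von dem Snap und Verwendung der Anfangsbedingung j(0) = 56, erhalten wir j(t) = 56·exp(2·t). Das Integral von dem Ruck, mit a(0) = 28, ergibt die Beschleunigung: a(t) = 28·exp(2·t). Durch Integration von der Beschleunigung und Verwendung der Anfangsbedingung v(0) = 14, erhalten wir v(t) = 14·exp(2·t). Aus der Gleichung für die Geschwindigkeit v(t) = 14·exp(2·t), setzen wir t = log(3)/2 ein und erhalten v = 42.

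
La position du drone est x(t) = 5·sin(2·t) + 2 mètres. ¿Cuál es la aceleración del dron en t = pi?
Partiendo de la posición x(t) = 5·sin(2·t) + 2, tomamos 2 derivadas. Tomando d/dt de x(t), encontramos v(t) = 10·cos(2·t). Derivando la velocidad, obtenemos la aceleración: a(t) = -20·sin(2·t). De la ecuación de la aceleración a(t) = -20·sin(2·t), sustituimos t = pi para obtener a = 0.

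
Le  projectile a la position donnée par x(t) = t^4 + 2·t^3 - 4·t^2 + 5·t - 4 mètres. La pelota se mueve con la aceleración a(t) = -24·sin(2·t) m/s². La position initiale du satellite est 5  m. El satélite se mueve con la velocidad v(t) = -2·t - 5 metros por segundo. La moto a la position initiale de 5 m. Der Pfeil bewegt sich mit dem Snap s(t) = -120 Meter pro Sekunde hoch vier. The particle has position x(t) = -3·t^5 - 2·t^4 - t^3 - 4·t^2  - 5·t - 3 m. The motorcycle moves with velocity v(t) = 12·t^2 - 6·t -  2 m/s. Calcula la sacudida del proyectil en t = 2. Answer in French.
En partant de la position x(t) = t^4 + 2·t^3 - 4·t^2 + 5·t - 4, nous prenons 3 dérivées. En dérivant la position, nous obtenons la vitesse: v(t) = 4·t^3 + 6·t^2 - 8·t + 5. En prenant d/dt de v(t), nous trouvons a(t) = 12·t^2 + 12·t - 8. En prenant d/dt de a(t), nous trouvons j(t) = 24·t + 12. De l'équation du jerk j(t) = 24·t + 12, nous substituons t = 2 pour obtenir j = 60.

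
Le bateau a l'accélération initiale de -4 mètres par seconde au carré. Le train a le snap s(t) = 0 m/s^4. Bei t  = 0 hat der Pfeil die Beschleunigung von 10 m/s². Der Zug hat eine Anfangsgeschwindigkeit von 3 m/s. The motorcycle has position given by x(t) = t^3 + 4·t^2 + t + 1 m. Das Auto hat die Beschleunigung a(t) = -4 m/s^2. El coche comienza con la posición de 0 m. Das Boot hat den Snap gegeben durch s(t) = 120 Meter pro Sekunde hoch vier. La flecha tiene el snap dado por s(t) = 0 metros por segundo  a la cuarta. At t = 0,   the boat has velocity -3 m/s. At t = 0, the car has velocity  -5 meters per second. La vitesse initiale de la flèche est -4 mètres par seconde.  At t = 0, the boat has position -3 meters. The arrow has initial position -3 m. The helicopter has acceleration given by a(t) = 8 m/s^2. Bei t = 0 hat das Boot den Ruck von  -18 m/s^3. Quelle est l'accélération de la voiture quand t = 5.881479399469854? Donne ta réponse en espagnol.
De la ecuación de la aceleración a(t) = -4, sustituimos t = 5.881479399469854 para obtener a = -4.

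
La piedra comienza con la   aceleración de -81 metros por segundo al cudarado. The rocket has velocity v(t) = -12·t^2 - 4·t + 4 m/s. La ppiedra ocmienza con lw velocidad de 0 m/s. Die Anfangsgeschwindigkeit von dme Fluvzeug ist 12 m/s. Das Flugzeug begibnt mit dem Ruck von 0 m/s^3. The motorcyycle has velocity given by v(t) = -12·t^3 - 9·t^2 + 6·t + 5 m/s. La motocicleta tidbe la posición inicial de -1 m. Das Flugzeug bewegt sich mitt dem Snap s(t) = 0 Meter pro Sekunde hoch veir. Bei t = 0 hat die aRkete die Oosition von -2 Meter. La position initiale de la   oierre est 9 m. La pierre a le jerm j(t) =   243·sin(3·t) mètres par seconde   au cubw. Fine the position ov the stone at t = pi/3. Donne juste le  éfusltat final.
x(pi/3) = -9.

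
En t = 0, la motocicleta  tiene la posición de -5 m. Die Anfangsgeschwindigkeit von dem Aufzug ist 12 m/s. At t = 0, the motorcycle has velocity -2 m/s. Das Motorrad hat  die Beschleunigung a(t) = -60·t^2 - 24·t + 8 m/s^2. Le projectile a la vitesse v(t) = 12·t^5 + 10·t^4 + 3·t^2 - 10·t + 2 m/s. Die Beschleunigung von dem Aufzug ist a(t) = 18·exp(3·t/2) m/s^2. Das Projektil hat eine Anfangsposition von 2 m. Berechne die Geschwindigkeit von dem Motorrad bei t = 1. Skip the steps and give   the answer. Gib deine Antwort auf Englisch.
The answer is -26.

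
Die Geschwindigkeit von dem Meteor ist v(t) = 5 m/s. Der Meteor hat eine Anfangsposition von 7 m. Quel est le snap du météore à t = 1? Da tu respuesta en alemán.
Ausgehend von der Geschwindigkeit v(t) = 5, nehmen wir 3 Ableitungen. Mit d/dt von v(t) finden wir a(t) = 0. Die Ableitung von der Beschleunigung ergibt den Ruck: j(t) = 0. Durch Ableiten von dem Ruck erhalten wir den Snap: s(t) = 0. Aus der Gleichung für den Snap s(t) = 0, setzen wir t = 1 ein und erhalten s = 0.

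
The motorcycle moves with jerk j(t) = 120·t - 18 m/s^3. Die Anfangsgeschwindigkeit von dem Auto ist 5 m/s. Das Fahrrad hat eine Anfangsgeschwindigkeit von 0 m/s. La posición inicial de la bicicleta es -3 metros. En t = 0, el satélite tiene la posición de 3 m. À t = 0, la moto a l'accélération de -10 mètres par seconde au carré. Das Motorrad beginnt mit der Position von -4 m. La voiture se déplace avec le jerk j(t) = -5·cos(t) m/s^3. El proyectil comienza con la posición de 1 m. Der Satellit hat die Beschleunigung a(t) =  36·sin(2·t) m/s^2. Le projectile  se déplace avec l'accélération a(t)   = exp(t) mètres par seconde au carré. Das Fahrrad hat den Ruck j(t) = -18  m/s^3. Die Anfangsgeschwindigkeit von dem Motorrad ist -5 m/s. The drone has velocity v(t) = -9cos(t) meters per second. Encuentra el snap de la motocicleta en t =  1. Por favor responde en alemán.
Wir müssen unsere Gleichung für den Ruck j(t) = 120·t - 18 1-mal ableiten. Durch Ableiten von dem Ruck erhalten wir den Snap: s(t) = 120. Mit s(t) = 120 und Einsetzen von t = 1, finden wir s = 120.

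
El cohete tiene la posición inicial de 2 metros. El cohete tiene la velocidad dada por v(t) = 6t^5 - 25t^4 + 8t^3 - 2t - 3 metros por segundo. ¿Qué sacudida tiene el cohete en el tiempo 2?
Debemos derivar nuestra ecuación de la velocidad v(t) = 6·t^5 - 25·t^4 + 8·t^3 - 2·t - 3 2 veces. Derivando la velocidad, obtenemos la aceleración: a(t) = 30·t^4 - 100·t^3 + 24·t^2 - 2. Tomando d/dt de a(t), encontramos j(t) = 120·t^3 - 300·t^2 + 48·t. Usando j(t) = 120·t^3 - 300·t^2 + 48·t y sustituyendo t = 2, encontramos j = -144.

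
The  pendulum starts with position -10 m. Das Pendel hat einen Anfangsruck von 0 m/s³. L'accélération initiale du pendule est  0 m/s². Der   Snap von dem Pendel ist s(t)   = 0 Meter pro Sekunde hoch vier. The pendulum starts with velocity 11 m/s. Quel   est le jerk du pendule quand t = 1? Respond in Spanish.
Para resolver esto, necesitamos tomar 1 integral de nuestra ecuación del snap s(t) = 0. Integrando el snap y usando la condición inicial j(0) = 0, obtenemos j(t) = 0. Usando j(t) = 0 y sustituyendo t = 1, encontramos j = 0.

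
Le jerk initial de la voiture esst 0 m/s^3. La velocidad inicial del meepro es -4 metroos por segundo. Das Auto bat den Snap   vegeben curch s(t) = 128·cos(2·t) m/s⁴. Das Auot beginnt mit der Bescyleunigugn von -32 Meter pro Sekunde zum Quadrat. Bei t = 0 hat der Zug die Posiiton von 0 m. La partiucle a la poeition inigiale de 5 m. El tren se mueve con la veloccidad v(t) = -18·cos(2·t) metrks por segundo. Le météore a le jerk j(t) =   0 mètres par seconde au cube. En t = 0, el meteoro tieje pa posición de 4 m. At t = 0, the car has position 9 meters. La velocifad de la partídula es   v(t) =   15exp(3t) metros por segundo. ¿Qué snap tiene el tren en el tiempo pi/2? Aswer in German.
Um dies zu lösen, müssen wir 3 Ableitungen unserer Gleichung für die Geschwindigkeit v(t) = -18·cos(2·t) nehmen. Durch Ableiten von der Geschwindigkeit erhalten wir die Beschleunigung: a(t) = 36·sin(2·t). Durch Ableiten von der Beschleunigung erhalten wir den Ruck: j(t) = 72·cos(2·t). Die Ableitung von dem Ruck ergibt den Snap: s(t) = -144·sin(2·t). Wir haben den Snap s(t) = -144·sin(2·t). Durch Einsetzen von t = pi/2: s(pi/2) = 0.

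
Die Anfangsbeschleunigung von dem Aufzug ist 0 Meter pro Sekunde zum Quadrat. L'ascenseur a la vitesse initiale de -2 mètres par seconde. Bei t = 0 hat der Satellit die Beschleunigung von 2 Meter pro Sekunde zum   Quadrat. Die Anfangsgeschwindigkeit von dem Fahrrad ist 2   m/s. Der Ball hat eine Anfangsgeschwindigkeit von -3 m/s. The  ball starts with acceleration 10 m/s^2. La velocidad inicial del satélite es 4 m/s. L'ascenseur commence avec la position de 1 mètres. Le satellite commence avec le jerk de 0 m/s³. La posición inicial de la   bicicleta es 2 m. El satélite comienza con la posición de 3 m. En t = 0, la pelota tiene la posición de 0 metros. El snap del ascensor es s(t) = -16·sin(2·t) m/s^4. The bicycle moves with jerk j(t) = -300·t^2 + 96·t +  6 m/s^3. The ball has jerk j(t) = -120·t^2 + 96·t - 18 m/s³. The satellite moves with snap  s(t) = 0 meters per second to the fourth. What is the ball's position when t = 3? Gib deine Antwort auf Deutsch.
Ausgehend von dem Ruck j(t) = -120·t^2 + 96·t - 18, nehmen wir 3 Integrale. Das Integral von dem Ruck, mit a(0) = 10, ergibt die Beschleunigung: a(t) = -40·t^3 + 48·t^2 - 18·t + 10. Durch Integration von der Beschleunigung und Verwendung der Anfangsbedingung v(0) = -3, erhalten wir v(t) = -10·t^4 + 16·t^3 - 9·t^2 + 10·t - 3. Durch Integration von der Geschwindigkeit und Verwendung der Anfangsbedingung x(0) = 0, erhalten wir x(t) = -2·t^5 + 4·t^4 - 3·t^3 + 5·t^2 - 3·t. Aus der Gleichung für die Position x(t) = -2·t^5 + 4·t^4 - 3·t^3 + 5·t^2 - 3·t, setzen wir t = 3 ein und erhalten x = -207.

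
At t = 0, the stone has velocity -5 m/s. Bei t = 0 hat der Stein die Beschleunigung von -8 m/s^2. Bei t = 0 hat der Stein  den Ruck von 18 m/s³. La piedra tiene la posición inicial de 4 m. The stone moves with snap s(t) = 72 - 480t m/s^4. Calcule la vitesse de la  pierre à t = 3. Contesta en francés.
En partant du snap s(t) = 72 - 480·t, nous prenons 3 primitives. L'intégrale du snap, avec j(0) = 18, donne le jerk: j(t) = -240·t^2 + 72·t + 18. L'intégrale du jerk, avec a(0) = -8, donne l'accélération: a(t) = -80·t^3 + 36·t^2 + 18·t - 8. En prenant ∫a(t)dt et en appliquant v(0) = -5, nous trouvons v(t) = -20·t^4 + 12·t^3 + 9·t^2 - 8·t - 5. En utilisant v(t) = -20·t^4 + 12·t^3 + 9·t^2 - 8·t - 5 et en substituant t = 3, nous trouvons v = -1244.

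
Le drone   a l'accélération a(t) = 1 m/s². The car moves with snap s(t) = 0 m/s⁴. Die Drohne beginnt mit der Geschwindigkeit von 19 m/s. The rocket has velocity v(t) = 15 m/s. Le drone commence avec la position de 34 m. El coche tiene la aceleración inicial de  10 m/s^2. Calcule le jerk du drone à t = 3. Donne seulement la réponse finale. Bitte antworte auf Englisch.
The jerk at t = 3 is j = 0.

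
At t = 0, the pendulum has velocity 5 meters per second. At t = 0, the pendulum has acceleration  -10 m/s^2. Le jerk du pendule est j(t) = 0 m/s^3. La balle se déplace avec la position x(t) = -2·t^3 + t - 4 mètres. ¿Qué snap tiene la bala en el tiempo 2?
Partiendo de la posición x(t) = -2·t^3 + t - 4, tomamos 4 derivadas. La derivada de la posición da la velocidad: v(t) = 1 - 6·t^2. La derivada de la velocidad da la aceleración: a(t) = -12·t. Tomando d/dt de a(t), encontramos j(t) = -12. Derivando la sacudida, obtenemos el snap: s(t) = 0. De la ecuación del snap s(t) = 0, sustituimos t = 2 para obtener s = 0.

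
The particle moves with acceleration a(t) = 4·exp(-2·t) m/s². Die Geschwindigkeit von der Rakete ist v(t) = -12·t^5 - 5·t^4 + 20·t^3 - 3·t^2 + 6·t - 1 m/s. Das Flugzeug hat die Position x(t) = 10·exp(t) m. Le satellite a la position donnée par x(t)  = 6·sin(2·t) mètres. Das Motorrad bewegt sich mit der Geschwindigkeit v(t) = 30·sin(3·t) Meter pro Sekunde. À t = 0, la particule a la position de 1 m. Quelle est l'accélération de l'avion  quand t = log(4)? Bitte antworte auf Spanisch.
Para resolver esto, necesitamos tomar 2 derivadas de nuestra ecuación de la posición x(t) = 10·exp(t). Tomando d/dt de x(t), encontramos v(t) = 10·exp(t). Tomando d/dt de v(t), encontramos a(t) = 10·exp(t). Usando a(t) = 10·exp(t) y sustituyendo t = log(4), encontramos a = 40.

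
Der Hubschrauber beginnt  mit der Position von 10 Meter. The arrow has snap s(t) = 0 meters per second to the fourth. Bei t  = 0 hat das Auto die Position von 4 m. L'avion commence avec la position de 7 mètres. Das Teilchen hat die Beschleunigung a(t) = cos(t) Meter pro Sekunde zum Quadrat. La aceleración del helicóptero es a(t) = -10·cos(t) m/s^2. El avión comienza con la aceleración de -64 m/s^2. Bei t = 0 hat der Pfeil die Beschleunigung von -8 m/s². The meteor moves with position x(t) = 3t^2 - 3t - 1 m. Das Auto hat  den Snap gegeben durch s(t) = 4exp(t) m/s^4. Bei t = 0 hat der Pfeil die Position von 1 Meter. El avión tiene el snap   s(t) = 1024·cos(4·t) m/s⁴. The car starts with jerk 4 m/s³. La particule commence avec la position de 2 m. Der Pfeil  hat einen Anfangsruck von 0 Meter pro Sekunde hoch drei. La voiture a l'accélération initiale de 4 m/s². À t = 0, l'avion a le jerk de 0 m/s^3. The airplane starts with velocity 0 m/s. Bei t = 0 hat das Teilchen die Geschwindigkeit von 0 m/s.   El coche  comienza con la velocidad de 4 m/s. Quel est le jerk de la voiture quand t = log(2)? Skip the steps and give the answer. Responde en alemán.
Die Antwort ist 8.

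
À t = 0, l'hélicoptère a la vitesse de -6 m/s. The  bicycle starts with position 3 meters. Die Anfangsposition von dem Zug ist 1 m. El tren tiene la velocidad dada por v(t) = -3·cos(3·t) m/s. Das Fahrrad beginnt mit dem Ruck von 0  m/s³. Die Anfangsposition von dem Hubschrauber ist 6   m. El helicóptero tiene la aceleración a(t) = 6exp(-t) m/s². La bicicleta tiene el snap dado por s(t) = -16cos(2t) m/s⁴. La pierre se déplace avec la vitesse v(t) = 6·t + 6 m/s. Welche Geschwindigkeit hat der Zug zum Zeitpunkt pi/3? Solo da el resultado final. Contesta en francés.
La vitesse à t = pi/3 est v = 3.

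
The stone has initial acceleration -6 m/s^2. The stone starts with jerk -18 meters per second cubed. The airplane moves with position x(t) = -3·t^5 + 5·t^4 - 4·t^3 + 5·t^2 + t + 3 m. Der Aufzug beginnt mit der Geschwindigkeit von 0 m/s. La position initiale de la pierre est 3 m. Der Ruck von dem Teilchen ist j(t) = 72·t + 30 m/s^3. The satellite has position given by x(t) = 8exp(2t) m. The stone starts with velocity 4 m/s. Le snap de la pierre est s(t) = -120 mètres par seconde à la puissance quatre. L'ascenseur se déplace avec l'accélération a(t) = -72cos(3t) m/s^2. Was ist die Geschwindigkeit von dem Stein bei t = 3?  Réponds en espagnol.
Necesitamos integrar nuestra ecuación del snap s(t) = -120 3 veces. La integral del snap es la sacudida. Usando j(0) = -18, obtenemos j(t) = -120·t - 18. La integral de la sacudida, con a(0) = -6, da la aceleración: a(t) = -60·t^2 - 18·t - 6. La integral de la aceleración es la velocidad. Usando v(0) = 4, obtenemos v(t) = -20·t^3 - 9·t^2 - 6·t + 4. Tenemos la velocidad v(t) = -20·t^3 - 9·t^2 - 6·t + 4. Sustituyendo t = 3: v(3) = -635.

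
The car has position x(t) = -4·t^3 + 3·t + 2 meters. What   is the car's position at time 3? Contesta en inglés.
We have position x(t) = -4·t^3 + 3·t + 2. Substituting t = 3: x(3) = -97.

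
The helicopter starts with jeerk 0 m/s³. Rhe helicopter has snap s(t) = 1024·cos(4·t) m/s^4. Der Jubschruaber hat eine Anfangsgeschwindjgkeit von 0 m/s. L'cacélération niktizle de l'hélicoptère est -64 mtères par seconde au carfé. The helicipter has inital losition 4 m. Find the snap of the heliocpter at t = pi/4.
From the given snap equation s(t) = 1024·cos(4·t), we substitute t = pi/4 to get s = -1024.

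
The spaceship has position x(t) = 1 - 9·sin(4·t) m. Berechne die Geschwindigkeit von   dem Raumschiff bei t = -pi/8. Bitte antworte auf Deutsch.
Ausgehend von der Position x(t) = 1 - 9·sin(4·t), nehmen wir 1 Ableitung. Die Ableitung von der Position ergibt die Geschwindigkeit: v(t) = -36·cos(4·t). Mit v(t) = -36·cos(4·t) und Einsetzen von t = -pi/8, finden wir v = 0.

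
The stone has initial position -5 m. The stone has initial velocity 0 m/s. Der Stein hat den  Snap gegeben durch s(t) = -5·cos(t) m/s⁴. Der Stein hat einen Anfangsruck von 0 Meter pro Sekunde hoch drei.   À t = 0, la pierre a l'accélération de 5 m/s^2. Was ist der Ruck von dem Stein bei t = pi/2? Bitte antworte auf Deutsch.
Um dies zu lösen, müssen wir 1 Integral unserer Gleichung für den Snap s(t) = -5·cos(t) finden. Durch Integration von dem Snap und Verwendung der Anfangsbedingung j(0) = 0, erhalten wir j(t) = -5·sin(t). Mit j(t) = -5·sin(t) und Einsetzen von t = pi/2, finden wir j = -5.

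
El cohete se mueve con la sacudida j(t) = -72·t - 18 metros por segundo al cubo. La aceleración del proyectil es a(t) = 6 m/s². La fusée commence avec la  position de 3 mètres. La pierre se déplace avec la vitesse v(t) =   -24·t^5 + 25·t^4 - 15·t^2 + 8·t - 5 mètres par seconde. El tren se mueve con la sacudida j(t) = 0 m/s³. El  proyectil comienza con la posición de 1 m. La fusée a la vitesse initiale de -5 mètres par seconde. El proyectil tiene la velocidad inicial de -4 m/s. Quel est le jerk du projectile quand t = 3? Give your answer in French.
En partant de l'accélération a(t) = 6, nous prenons 1 dérivée. En prenant d/dt de a(t), nous trouvons j(t) = 0. Nous avons le jerk j(t) = 0. En substituant t = 3: j(3) = 0.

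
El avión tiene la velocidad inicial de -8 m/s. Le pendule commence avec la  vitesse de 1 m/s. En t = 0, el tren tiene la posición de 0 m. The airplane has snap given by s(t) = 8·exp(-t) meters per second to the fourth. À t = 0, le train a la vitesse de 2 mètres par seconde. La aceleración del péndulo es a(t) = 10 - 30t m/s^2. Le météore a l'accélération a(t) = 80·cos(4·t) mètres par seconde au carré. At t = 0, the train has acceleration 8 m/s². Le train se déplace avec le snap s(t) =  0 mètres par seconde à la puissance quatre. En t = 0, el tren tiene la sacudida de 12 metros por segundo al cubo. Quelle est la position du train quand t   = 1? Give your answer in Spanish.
Partiendo del snap s(t) = 0, tomamos 4 antiderivadas. Tomando ∫s(t)dt y aplicando j(0) = 12, encontramos j(t) = 12. La integral de la sacudida, con a(0) = 8, da la aceleración: a(t) = 12·t + 8. La antiderivada de la aceleración es la velocidad. Usando v(0) = 2, obtenemos v(t) = 6·t^2 + 8·t + 2. Integrando la velocidad y usando la condición inicial x(0) = 0, obtenemos x(t) = 2·t^3 + 4·t^2 + 2·t. De la ecuación de la posición x(t) = 2·t^3 + 4·t^2 + 2·t, sustituimos t = 1 para obtener x = 8.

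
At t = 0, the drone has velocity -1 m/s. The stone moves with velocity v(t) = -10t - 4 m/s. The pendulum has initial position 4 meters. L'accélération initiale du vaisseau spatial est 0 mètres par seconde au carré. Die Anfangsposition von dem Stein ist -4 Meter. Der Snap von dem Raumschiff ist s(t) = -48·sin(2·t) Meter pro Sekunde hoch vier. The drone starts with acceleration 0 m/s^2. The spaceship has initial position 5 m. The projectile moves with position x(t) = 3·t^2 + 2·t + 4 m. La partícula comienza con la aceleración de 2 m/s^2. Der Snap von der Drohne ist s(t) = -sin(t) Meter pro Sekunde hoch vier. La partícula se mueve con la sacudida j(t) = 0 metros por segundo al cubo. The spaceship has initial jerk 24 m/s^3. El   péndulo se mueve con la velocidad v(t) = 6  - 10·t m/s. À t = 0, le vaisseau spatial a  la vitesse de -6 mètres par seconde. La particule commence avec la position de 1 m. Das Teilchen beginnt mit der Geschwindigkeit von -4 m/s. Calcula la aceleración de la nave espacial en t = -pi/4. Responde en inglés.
We must find the antiderivative of our snap equation s(t) = -48·sin(2·t) 2 times. The integral of snap, with j(0) = 24, gives jerk: j(t) = 24·cos(2·t). Finding the integral of j(t) and using a(0) = 0: a(t) = 12·sin(2·t). From the given acceleration equation a(t) = 12·sin(2·t), we substitute t = -pi/4 to get a = -12.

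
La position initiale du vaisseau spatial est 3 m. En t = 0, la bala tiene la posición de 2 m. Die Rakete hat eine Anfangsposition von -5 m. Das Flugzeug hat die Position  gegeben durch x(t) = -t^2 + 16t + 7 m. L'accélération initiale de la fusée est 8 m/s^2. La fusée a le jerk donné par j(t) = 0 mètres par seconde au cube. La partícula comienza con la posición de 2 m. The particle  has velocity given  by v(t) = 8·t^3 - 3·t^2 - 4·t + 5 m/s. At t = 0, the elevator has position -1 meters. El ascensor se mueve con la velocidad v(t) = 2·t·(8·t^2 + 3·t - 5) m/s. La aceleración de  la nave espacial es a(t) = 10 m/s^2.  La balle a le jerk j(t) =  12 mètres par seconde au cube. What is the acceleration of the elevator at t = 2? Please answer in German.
Wir müssen unsere Gleichung für die Geschwindigkeit v(t) = 2·t·(8·t^2 + 3·t - 5) 1-mal ableiten. Mit d/dt von v(t) finden wir a(t) = 16·t^2 + 2·t·(16·t + 3) + 6·t - 10. Aus der Gleichung für die Beschleunigung a(t) = 16·t^2 + 2·t·(16·t + 3) + 6·t - 10, setzen wir t = 2 ein und erhalten a = 206.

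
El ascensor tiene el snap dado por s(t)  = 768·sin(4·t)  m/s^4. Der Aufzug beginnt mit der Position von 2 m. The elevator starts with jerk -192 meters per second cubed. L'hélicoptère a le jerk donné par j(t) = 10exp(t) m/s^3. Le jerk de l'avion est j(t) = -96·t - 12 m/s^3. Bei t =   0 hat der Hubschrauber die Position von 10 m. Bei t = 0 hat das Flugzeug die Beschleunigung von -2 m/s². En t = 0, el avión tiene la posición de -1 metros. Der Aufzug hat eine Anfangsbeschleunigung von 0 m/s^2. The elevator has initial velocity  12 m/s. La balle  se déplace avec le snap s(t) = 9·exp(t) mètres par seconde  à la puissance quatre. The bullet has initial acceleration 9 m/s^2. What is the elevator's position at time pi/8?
To solve this, we need to take 4 integrals of our snap equation s(t) = 768·sin(4·t). The antiderivative of snap, with j(0) = -192, gives jerk: j(t) = -192·cos(4·t). Integrating jerk and using the initial condition a(0) = 0, we get a(t) = -48·sin(4·t). Finding the integral of a(t) and using v(0) = 12: v(t) = 12·cos(4·t). The integral of velocity, with x(0) = 2, gives position: x(t) = 3·sin(4·t) + 2. We have position x(t) = 3·sin(4·t) + 2. Substituting t = pi/8: x(pi/8) = 5.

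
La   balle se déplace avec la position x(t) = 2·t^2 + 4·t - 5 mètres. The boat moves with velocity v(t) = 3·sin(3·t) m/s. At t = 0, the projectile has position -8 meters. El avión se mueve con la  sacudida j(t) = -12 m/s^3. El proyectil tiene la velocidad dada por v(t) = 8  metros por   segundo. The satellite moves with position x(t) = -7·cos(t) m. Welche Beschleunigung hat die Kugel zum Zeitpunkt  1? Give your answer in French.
Pour résoudre ceci, nous devons prendre 2 dérivées de notre équation de la position x(t) = 2·t^2 + 4·t - 5. La dérivée de la position donne la vitesse: v(t) = 4·t + 4. La dérivée de la vitesse donne l'accélération: a(t) = 4. En utilisant a(t) = 4 et en substituant t = 1, nous trouvons a = 4.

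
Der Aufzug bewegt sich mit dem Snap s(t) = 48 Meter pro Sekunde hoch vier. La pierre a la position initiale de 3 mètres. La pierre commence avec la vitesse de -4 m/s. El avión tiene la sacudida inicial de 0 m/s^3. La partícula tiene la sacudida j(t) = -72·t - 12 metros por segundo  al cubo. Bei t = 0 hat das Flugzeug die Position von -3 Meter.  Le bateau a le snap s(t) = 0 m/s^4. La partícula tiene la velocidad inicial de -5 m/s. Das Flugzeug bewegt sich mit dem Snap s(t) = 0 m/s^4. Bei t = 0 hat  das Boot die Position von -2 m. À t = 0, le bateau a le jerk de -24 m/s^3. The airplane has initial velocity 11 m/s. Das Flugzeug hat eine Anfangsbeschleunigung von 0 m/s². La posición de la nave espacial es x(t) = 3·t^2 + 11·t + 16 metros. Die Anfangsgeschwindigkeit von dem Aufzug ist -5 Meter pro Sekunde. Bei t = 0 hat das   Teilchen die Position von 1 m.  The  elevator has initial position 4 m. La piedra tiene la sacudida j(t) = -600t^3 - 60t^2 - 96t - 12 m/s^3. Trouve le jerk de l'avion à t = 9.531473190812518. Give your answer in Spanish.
Necesitamos integrar nuestra ecuación del snap s(t) = 0 1 vez. La integral del snap es la sacudida. Usando j(0) = 0, obtenemos j(t) = 0. Usando j(t) = 0 y sustituyendo t = 9.531473190812518, encontramos j = 0.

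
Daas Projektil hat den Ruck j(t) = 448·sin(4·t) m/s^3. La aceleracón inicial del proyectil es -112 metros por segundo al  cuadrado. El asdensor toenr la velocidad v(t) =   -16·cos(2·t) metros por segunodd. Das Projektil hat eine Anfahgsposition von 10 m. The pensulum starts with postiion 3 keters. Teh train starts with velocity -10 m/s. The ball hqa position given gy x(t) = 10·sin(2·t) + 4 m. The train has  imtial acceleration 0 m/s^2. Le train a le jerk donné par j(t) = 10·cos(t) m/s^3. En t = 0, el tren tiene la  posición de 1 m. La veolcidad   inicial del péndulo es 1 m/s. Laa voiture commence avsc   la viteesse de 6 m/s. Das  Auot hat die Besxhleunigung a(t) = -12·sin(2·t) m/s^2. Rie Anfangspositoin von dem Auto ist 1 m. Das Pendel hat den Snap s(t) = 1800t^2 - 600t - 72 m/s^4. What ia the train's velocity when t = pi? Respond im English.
We must find the antiderivative of our jerk equation j(t) = 10·cos(t) 2 times. The antiderivative of jerk, with a(0) = 0, gives acceleration: a(t) = 10·sin(t). The integral of acceleration, with v(0) = -10, gives velocity: v(t) = -10·cos(t). Using v(t) = -10·cos(t) and substituting t = pi, we find v = 10.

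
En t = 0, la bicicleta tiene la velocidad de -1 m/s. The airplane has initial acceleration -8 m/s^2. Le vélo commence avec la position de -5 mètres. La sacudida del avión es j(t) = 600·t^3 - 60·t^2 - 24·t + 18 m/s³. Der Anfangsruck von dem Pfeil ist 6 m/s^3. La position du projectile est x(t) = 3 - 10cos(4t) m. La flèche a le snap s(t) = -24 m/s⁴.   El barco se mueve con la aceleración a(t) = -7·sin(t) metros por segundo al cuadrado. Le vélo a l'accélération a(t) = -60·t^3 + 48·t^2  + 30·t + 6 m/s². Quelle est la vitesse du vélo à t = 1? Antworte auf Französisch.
Nous devons intégrer notre équation de l'accélération a(t) = -60·t^3 + 48·t^2 + 30·t + 6 1 fois. La primitive de l'accélération, avec v(0) = -1, donne la vitesse: v(t) = -15·t^4 + 16·t^3 + 15·t^2 + 6·t - 1. En utilisant v(t) = -15·t^4 + 16·t^3 + 15·t^2 + 6·t - 1 et en substituant t = 1, nous trouvons v = 21.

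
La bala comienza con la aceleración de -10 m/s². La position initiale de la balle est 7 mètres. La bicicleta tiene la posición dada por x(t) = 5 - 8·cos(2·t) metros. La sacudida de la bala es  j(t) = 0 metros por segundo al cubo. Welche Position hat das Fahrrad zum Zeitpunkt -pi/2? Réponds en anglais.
We have position x(t) = 5 - 8·cos(2·t). Substituting t = -pi/2: x(-pi/2) = 13.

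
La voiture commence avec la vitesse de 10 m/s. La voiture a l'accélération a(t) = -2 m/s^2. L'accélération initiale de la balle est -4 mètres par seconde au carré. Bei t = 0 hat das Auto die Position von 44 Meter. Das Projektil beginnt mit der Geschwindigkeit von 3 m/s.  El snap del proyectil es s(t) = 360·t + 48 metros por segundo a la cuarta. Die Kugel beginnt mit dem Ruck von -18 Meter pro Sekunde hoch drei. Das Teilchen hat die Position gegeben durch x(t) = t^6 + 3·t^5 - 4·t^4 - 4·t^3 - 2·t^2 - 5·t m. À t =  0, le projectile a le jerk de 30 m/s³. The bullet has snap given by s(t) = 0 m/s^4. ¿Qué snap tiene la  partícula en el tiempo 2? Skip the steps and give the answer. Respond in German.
Bei t = 2, s = 2064.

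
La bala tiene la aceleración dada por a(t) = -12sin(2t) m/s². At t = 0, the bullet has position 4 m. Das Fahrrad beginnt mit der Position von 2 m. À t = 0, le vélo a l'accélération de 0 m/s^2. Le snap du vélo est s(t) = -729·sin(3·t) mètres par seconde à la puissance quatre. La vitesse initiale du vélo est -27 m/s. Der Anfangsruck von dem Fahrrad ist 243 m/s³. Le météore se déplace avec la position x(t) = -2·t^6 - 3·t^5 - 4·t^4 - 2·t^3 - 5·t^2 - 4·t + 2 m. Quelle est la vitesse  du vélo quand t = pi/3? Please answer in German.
Um dies zu lösen, müssen wir 3 Stammfunktionen unserer Gleichung für den Snap s(t) = -729·sin(3·t) finden. Das Integral von dem Snap, mit j(0) = 243, ergibt den Ruck: j(t) = 243·cos(3·t). Das Integral von dem Ruck ist die Beschleunigung. Mit a(0) = 0 erhalten wir a(t) = 81·sin(3·t). Die Stammfunktion von der Beschleunigung, mit v(0) = -27, ergibt die Geschwindigkeit: v(t) = -27·cos(3·t). Wir haben die Geschwindigkeit v(t) = -27·cos(3·t). Durch Einsetzen von t = pi/3: v(pi/3) = 27.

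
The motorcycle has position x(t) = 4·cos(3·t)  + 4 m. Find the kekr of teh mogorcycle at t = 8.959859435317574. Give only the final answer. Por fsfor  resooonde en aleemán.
Der Ruck bei t = 8.959859435317574 ist j = 106.330838670869.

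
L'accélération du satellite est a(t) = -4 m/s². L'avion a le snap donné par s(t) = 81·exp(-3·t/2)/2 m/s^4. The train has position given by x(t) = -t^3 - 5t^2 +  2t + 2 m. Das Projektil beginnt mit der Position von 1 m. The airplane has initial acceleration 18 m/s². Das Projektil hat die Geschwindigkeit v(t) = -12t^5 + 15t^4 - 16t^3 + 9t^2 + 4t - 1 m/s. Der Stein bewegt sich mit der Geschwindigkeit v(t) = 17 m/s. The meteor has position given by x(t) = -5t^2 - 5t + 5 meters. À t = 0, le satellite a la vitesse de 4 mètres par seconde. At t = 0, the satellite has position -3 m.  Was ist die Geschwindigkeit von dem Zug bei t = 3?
Wir müssen unsere Gleichung für die Position x(t) = -t^3 - 5·t^2 + 2·t + 2 1-mal ableiten. Durch Ableiten von der Position erhalten wir die Geschwindigkeit: v(t) = -3·t^2 - 10·t + 2. Wir haben die Geschwindigkeit v(t) = -3·t^2 - 10·t + 2. Durch Einsetzen von t = 3: v(3) = -55.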